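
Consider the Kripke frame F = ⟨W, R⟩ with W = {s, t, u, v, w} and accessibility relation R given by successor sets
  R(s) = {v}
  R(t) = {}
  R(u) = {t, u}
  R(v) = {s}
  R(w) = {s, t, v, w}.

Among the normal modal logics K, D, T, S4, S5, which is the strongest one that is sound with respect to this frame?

Serial (axiom D): no — t has no R-successor.
Reflexive (axiom T): no — s is not related to itself.
Transitive (axiom 4): no — s R v and v R s, but not s R s.
Euclidean (axiom 5): no — w R s and w R t, but not s R t.
So F validates K; D would additionally require R to be serial. The strongest is K.

K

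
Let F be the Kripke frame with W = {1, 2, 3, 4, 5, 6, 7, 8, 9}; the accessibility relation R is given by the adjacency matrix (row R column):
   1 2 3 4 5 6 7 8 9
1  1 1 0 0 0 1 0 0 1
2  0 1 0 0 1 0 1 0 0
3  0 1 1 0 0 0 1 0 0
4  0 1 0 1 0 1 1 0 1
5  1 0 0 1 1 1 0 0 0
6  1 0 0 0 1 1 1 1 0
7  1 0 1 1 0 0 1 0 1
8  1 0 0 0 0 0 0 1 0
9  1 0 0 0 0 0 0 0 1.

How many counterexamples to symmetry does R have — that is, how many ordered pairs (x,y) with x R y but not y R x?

Enumerating: (1,2), (2,5), (2,7), (3,2), (4,2), (4,6), (4,9), (5,1), (5,4), (6,7), (6,8), (7,1), (7,9), (8,1).

14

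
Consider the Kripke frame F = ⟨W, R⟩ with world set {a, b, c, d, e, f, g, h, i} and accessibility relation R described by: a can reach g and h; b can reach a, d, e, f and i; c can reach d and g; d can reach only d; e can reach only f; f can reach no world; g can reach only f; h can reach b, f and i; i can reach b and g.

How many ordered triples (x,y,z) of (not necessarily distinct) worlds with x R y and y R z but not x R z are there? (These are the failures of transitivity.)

Enumerating: (a,g,f), (a,h,b), (a,h,f), (a,h,i), (b,a,g), (b,a,h), (b,i,b), (b,i,g), (c,g,f), (h,b,a), (h,b,d), (h,b,e), … and 7 more.
Total: 19.

19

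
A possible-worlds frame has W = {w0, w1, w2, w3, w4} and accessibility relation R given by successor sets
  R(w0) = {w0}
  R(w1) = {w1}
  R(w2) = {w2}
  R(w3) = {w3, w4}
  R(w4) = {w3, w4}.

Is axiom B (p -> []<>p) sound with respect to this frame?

Yes

Axiom B corresponds to the accessibility relation being symmetric.
Symmetric: yes — every pair in R has its reverse in R.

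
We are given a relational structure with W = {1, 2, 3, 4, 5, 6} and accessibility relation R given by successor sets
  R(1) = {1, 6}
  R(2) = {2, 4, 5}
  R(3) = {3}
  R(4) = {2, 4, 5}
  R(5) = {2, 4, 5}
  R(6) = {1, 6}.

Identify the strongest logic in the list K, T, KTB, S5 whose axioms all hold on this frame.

Reflexive (axiom T): yes — every world is R-related to itself.
Symmetric (axiom B): yes — every pair in R has its reverse in R.
Euclidean (axiom 5): yes — any two successors of a common world are R-related.
So F validates K, T, KTB, S5. The strongest is S5.

S5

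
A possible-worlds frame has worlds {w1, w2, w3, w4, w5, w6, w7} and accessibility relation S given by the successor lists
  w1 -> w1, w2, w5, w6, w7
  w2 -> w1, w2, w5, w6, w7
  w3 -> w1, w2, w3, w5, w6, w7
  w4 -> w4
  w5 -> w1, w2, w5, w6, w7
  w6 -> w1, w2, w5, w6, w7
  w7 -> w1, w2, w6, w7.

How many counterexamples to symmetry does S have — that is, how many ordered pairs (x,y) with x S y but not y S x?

6

Enumerating: (w3,w1), (w3,w2), (w3,w5), (w3,w6), (w3,w7), (w5,w7).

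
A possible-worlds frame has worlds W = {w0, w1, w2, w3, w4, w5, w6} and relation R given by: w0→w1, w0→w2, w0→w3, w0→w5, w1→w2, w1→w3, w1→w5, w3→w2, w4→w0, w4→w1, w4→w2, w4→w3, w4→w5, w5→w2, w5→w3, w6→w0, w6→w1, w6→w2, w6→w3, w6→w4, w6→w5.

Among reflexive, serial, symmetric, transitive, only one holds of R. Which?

Reflexive: no — w0 is not related to itself.
Serial: no — w2 has no R-successor.
Symmetric: no — w0 R w1 but not w1 R w0.
Transitive: yes — every two-step R-path is closed by a direct edge.
Only transitive holds.

transitive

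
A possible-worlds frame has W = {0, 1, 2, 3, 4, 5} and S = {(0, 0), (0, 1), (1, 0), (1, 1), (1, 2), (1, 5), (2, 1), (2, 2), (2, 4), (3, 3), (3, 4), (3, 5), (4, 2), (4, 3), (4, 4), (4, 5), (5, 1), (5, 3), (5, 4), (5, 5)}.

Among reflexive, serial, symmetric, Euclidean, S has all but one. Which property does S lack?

Reflexive: yes — every world is S-related to itself.
Serial: yes — every world has a successor (e.g. 0 S 0).
Symmetric: yes — every pair in S has its reverse in S.
Euclidean: no — 1 S 0 and 1 S 2, but not 0 S 2.
Only Euclidean fails.

Euclidean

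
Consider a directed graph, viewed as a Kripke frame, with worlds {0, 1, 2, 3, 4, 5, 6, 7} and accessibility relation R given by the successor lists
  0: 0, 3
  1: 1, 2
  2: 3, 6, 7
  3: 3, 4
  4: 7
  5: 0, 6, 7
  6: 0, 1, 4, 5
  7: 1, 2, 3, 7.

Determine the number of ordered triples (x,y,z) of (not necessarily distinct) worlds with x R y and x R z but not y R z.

Enumerating: (0,3,0), (1,2,1), (1,2,2), (2,3,6), (2,3,7), (2,6,3), (2,6,6), (2,6,7), (2,7,6), (3,4,3), (3,4,4), (5,0,6), … and 25 more.
Total: 37.

37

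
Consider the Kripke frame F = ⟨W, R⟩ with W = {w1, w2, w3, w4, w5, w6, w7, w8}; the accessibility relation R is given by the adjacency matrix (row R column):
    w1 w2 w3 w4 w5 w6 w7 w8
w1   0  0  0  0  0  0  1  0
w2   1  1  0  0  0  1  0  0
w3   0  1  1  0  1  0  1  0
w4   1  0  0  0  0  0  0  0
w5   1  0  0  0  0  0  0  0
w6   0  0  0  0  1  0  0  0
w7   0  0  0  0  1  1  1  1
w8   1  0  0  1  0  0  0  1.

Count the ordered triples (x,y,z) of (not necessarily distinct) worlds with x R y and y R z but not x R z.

Enumerating: (w1,w7,w5), (w1,w7,w6), (w1,w7,w8), (w2,w1,w7), (w2,w6,w5), (w3,w2,w1), (w3,w2,w6), (w3,w5,w1), (w3,w7,w6), (w3,w7,w8), (w4,w1,w7), (w5,w1,w7), (w6,w5,w1), (w7,w5,w1), (w7,w8,w1), (w7,w8,w4), (w8,w1,w7).

17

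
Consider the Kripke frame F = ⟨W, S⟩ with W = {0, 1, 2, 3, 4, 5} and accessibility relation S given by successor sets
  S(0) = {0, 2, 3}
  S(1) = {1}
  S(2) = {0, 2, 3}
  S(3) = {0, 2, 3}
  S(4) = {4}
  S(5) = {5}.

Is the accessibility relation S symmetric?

Symmetric: yes — every pair in S has its reverse in S.

Yes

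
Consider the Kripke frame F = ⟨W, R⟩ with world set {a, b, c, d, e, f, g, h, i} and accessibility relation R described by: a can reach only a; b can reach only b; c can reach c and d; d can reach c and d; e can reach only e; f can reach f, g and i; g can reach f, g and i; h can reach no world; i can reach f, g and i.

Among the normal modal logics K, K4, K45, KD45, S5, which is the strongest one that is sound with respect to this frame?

K45

Transitive (axiom 4): yes — every two-step R-path is closed by a direct edge.
Euclidean (axiom 5): yes — any two successors of a common world are R-related.
Serial (axiom D): no — h has no R-successor.
Reflexive (axiom T): no — h is not related to itself.
So F validates K, K4, K45; KD45 would additionally require R to be serial. The strongest is K45.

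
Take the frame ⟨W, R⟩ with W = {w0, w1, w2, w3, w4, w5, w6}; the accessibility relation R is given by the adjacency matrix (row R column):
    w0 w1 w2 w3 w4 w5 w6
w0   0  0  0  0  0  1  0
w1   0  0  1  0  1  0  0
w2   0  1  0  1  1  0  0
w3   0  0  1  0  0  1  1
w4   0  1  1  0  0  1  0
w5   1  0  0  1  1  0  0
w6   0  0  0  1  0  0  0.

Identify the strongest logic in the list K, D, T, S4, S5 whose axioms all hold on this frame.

Serial (axiom D): yes — every world has a successor (e.g. w0 R w5).
Reflexive (axiom T): no — w0 is not related to itself.
Transitive (axiom 4): no — w0 R w5 and w5 R w3, but not w0 R w3.
Euclidean (axiom 5): no — w2 R w1 and w2 R w3, but not w1 R w3.
So F validates K, D; T would additionally require R to be reflexive. The strongest is D.

D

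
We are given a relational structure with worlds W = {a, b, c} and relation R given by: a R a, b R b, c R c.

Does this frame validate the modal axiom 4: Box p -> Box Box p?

The schema 4 characterises exactly the transitive frames.
Transitive: yes — every two-step R-path is closed by a direct edge.

Yes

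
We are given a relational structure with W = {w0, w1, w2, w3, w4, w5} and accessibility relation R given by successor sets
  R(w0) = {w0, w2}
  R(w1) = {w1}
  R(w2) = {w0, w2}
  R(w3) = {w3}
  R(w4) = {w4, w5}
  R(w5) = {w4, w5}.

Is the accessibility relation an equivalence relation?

Yes

Reflexive: yes — every world is R-related to itself.
Symmetric: yes — every pair in R has its reverse in R.
Transitive: yes — every two-step R-path is closed by a direct edge.
So R is an equivalence relation.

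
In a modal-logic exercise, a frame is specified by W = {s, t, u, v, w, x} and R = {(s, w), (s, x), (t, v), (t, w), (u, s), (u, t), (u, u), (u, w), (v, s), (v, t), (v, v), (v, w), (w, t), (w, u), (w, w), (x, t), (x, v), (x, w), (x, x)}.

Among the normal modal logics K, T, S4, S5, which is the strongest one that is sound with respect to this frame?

Reflexive (axiom T): no — s is not related to itself.
Transitive (axiom 4): no — s R w and w R t, but not s R t.
Euclidean (axiom 5): no — s R w and s R x, but not w R x.
So F validates K; T would additionally require R to be reflexive. The strongest is K.

K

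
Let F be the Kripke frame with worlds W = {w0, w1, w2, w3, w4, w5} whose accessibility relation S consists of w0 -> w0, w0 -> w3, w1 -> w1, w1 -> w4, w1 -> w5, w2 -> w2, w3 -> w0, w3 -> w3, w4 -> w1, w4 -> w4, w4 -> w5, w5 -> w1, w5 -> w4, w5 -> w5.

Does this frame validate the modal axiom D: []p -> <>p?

Yes

By correspondence theory, D is valid on a frame iff S is serial.
Serial: yes — every world has a successor (e.g. w0 S w0).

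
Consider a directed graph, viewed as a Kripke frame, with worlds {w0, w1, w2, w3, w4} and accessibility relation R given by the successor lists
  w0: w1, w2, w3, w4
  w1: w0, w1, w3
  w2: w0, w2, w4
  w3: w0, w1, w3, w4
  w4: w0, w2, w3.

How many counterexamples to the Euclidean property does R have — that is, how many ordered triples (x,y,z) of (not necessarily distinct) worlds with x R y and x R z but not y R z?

17

Enumerating: (w0,w1,w2), (w0,w1,w4), (w0,w2,w1), (w0,w2,w3), (w0,w3,w2), (w0,w4,w1), (w0,w4,w4), (w1,w0,w0), (w2,w0,w0), (w2,w4,w4), (w3,w0,w0), (w3,w1,w4), (w3,w4,w1), (w3,w4,w4), (w4,w0,w0), (w4,w2,w3), (w4,w3,w2).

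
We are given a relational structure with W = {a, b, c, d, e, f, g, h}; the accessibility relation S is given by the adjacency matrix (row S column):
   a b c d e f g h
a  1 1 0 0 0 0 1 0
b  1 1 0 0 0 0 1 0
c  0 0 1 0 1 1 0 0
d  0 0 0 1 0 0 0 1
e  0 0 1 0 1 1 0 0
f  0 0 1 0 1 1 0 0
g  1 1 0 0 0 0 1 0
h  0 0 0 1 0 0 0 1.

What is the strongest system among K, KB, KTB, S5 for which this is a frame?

Symmetric (axiom B): yes — every pair in S has its reverse in S.
Reflexive (axiom T): yes — every world is S-related to itself.
Euclidean (axiom 5): yes — any two successors of a common world are S-related.
So F validates K, KB, KTB, S5. The strongest is S5.

S5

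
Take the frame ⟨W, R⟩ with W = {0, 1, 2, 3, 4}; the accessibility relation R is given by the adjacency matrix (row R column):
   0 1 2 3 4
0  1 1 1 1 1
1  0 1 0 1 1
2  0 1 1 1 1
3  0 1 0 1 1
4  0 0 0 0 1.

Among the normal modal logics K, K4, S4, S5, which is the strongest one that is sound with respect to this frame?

Transitive (axiom 4): yes — every two-step R-path is closed by a direct edge.
Reflexive (axiom T): yes — every world is R-related to itself.
Euclidean (axiom 5): no — 0 R 1 and 0 R 2, but not 1 R 2.
So F validates K, K4, S4; S5 would additionally require R to be Euclidean. The strongest is S4.

S4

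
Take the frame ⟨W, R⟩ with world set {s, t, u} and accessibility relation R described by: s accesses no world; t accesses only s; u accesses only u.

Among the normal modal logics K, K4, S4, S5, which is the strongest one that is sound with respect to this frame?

Transitive (axiom 4): yes — every two-step R-path is closed by a direct edge.
Reflexive (axiom T): no — s is not related to itself.
Euclidean (axiom 5): no — t R s and t R s, but not s R s.
So F validates K, K4; S4 would additionally require R to be reflexive. The strongest is K4.

K4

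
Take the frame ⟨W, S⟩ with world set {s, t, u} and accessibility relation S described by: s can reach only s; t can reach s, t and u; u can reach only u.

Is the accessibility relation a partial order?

Yes

Reflexive: yes — every world is S-related to itself.
Transitive: yes — every two-step S-path is closed by a direct edge.
Antisymmetric: yes — no distinct pair is related both ways.
So S is a partial order.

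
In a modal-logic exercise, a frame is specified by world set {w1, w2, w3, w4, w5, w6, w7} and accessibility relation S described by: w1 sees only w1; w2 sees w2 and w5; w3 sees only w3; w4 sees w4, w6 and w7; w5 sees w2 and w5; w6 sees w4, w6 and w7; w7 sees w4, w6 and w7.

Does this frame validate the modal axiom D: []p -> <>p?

Yes

The schema D characterises exactly the serial frames.
Serial: yes — every world has a successor (e.g. w1 S w1).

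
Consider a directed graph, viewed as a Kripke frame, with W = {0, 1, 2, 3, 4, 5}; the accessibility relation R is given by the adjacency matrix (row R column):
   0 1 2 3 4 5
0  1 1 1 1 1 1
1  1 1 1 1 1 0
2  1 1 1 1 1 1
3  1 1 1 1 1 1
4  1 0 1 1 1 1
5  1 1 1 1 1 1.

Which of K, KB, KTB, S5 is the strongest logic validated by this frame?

Symmetric (axiom B): no — 1 R 4 but not 4 R 1.
Reflexive (axiom T): yes — every world is R-related to itself.
Euclidean (axiom 5): no — 0 R 1 and 0 R 5, but not 1 R 5.
So F validates K; KB would additionally require R to be symmetric. The strongest is K.

K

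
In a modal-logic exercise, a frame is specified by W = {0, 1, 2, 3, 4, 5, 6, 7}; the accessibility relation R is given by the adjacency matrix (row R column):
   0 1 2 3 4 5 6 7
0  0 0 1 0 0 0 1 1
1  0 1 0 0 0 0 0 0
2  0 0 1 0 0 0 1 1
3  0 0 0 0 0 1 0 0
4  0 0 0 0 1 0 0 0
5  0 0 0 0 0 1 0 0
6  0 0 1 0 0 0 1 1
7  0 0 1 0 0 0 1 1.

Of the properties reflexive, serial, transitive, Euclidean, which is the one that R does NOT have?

Reflexive: no — 0 is not related to itself.
Serial: yes — every world has a successor (e.g. 0 R 2).
Transitive: yes — every two-step R-path is closed by a direct edge.
Euclidean: yes — any two successors of a common world are R-related.
Only reflexive fails.

reflexive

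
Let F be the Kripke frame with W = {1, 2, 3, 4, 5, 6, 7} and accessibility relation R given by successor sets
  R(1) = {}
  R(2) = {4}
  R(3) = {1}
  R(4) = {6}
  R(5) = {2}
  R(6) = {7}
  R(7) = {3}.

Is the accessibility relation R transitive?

Transitive: no — 2 R 4 and 4 R 6, but not 2 R 6.

No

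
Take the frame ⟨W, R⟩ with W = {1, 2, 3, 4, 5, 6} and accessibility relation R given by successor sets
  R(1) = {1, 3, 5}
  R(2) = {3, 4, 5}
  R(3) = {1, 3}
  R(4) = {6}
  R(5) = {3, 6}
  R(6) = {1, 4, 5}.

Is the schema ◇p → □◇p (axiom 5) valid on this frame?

The schema 5 characterises exactly the Euclidean frames.
Euclidean: no — 1 R 3 and 1 R 5, but not 3 R 5.

No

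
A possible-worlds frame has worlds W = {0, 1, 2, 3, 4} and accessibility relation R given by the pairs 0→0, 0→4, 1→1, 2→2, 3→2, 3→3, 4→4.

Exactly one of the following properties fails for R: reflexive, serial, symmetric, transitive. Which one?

symmetric

Reflexive: yes — every world is R-related to itself.
Serial: yes — every world has a successor (e.g. 0 R 0).
Symmetric: no — 0 R 4 but not 4 R 0.
Transitive: yes — every two-step R-path is closed by a direct edge.
Only symmetric fails.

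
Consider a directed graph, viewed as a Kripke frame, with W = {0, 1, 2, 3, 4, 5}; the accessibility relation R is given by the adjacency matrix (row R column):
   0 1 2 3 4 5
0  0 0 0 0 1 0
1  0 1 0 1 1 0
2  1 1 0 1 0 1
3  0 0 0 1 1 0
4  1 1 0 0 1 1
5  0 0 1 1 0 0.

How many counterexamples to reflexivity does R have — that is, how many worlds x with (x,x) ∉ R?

Enumerating: 0, 2, 5.

3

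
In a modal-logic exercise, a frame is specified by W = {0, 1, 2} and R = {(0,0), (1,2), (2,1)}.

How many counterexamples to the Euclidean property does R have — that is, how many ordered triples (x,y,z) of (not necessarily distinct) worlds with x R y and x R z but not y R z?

2

Enumerating: (1,2,2), (2,1,1).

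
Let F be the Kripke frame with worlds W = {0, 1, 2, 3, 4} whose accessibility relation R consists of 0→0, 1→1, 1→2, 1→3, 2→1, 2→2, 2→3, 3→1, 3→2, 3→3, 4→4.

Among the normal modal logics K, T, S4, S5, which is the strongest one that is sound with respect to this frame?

Reflexive (axiom T): yes — every world is R-related to itself.
Transitive (axiom 4): yes — every two-step R-path is closed by a direct edge.
Euclidean (axiom 5): yes — any two successors of a common world are R-related.
So F validates K, T, S4, S5. The strongest is S5.

S5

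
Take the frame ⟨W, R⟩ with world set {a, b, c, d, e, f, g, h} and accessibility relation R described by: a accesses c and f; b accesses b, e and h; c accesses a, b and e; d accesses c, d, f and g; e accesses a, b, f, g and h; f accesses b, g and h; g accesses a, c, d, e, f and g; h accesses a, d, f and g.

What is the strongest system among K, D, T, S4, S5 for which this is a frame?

Serial (axiom D): yes — every world has a successor (e.g. a R c).
Reflexive (axiom T): no — a is not related to itself.
Transitive (axiom 4): no — a R c and c R b, but not a R b.
Euclidean (axiom 5): no — a R c and a R f, but not c R f.
So F validates K, D; T would additionally require R to be reflexive. The strongest is D.

D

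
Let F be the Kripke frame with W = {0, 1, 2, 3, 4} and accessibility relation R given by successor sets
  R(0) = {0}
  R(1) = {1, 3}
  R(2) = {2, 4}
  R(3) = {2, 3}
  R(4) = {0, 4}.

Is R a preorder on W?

No

Reflexive: yes — every world is R-related to itself.
Transitive: no — 1 R 3 and 3 R 2, but not 1 R 2.
So R is not a preorder.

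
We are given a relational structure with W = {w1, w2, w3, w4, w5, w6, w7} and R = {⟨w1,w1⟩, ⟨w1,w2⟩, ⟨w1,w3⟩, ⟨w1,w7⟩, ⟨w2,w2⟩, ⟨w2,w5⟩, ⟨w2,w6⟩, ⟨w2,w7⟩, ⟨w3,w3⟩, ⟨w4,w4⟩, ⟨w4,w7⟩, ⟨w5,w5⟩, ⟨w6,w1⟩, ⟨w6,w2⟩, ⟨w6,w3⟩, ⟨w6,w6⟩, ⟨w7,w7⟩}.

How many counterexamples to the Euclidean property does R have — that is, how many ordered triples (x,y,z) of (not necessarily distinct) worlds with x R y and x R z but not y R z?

23

Enumerating: (w1,w2,w1), (w1,w2,w3), (w1,w3,w1), (w1,w3,w2), (w1,w3,w7), (w1,w7,w1), (w1,w7,w2), (w1,w7,w3), (w2,w5,w2), (w2,w5,w6), (w2,w5,w7), (w2,w6,w5), … and 11 more.
Total: 23.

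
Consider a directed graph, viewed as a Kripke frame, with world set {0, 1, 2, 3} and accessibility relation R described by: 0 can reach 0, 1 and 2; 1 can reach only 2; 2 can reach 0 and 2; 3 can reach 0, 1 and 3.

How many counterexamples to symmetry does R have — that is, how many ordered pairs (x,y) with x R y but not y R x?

4

Enumerating: (0,1), (1,2), (3,0), (3,1).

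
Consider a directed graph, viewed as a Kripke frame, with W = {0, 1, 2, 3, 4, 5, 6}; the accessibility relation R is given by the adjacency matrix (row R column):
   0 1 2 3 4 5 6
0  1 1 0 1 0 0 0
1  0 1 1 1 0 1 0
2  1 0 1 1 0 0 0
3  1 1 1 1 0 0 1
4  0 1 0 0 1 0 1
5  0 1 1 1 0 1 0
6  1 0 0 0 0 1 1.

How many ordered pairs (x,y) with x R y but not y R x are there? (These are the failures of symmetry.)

Enumerating: (0,1), (1,2), (2,0), (3,6), (4,1), (4,6), (5,2), (5,3), (6,0), (6,5).

10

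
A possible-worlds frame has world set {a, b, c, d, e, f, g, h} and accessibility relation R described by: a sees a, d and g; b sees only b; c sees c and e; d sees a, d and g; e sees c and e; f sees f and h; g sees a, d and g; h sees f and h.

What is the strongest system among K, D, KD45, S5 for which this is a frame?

S5

Serial (axiom D): yes — every world has a successor (e.g. a R a).
Euclidean (axiom 5): yes — any two successors of a common world are R-related.
Transitive (axiom 4): yes — every two-step R-path is closed by a direct edge.
Reflexive (axiom T): yes — every world is R-related to itself.
So F validates K, D, KD45, S5. The strongest is S5.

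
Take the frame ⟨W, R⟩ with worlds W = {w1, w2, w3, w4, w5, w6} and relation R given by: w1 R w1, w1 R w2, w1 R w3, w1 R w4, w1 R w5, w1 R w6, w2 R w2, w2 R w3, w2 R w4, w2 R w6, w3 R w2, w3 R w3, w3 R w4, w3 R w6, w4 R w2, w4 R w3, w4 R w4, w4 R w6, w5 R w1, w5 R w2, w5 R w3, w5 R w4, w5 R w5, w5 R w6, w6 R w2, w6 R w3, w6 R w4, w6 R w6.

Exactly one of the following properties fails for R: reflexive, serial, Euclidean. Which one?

Reflexive: yes — every world is R-related to itself.
Serial: yes — every world has a successor (e.g. w1 R w1).
Euclidean: no — w1 R w2 and w1 R w5, but not w2 R w5.
Only Euclidean fails.

Euclidean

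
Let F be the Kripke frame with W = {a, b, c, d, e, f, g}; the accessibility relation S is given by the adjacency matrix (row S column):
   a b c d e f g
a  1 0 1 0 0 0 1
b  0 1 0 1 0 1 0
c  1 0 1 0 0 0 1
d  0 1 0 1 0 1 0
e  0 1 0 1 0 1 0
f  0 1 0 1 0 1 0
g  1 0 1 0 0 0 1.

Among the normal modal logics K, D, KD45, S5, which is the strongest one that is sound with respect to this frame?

KD45

Serial (axiom D): yes — every world has a successor (e.g. a S a).
Euclidean (axiom 5): yes — any two successors of a common world are S-related.
Transitive (axiom 4): yes — every two-step S-path is closed by a direct edge.
Reflexive (axiom T): no — e is not related to itself.
So F validates K, D, KD45; S5 would additionally require S to be reflexive. The strongest is KD45.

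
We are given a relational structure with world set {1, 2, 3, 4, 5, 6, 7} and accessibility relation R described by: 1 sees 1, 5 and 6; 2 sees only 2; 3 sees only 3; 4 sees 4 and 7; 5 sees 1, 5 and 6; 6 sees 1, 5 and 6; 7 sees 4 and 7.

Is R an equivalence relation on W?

Yes

Reflexive: yes — every world is R-related to itself.
Symmetric: yes — every pair in R has its reverse in R.
Transitive: yes — every two-step R-path is closed by a direct edge.
So R is an equivalence relation.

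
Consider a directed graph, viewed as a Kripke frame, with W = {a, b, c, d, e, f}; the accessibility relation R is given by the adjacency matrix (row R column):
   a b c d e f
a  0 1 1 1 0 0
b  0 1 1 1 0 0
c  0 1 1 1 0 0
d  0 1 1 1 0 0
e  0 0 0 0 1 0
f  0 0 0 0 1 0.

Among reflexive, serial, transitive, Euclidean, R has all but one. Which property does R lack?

reflexive

Reflexive: no — a is not related to itself.
Serial: yes — every world has a successor (e.g. a R b).
Transitive: yes — every two-step R-path is closed by a direct edge.
Euclidean: yes — any two successors of a common world are R-related.
Only reflexive fails.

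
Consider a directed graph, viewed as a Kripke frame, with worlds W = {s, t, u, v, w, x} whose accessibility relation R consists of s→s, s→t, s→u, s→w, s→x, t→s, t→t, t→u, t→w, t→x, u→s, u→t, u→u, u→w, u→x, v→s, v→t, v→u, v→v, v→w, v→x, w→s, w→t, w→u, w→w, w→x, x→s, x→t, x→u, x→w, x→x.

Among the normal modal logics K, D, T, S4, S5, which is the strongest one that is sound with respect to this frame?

Serial (axiom D): yes — every world has a successor (e.g. s R s).
Reflexive (axiom T): yes — every world is R-related to itself.
Transitive (axiom 4): yes — every two-step R-path is closed by a direct edge.
Euclidean (axiom 5): no — v R s and v R v, but not s R v.
So F validates K, D, T, S4; S5 would additionally require R to be Euclidean. The strongest is S4.

S4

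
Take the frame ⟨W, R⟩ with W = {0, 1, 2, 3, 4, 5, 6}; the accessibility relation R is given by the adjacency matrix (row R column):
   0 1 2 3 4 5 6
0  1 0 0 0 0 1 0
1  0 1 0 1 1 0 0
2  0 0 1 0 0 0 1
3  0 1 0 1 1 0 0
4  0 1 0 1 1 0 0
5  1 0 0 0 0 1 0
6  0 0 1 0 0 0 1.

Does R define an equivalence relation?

Yes

Reflexive: yes — every world is R-related to itself.
Symmetric: yes — every pair in R has its reverse in R.
Transitive: yes — every two-step R-path is closed by a direct edge.
So R is an equivalence relation.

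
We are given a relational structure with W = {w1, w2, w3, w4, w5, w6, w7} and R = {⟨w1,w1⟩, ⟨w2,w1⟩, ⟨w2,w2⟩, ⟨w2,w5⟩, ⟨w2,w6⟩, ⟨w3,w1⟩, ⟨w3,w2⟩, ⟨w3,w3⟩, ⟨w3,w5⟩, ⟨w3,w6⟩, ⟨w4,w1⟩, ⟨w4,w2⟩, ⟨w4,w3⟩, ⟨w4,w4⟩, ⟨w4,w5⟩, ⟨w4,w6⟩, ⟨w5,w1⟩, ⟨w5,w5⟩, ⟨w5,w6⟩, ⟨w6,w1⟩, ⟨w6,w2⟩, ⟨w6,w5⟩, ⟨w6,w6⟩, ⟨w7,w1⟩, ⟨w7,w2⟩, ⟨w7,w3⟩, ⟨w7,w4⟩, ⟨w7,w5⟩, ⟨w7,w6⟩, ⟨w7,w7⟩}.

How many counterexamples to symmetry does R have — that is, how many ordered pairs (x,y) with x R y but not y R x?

19

Enumerating: (w2,w1), (w2,w5), (w3,w1), (w3,w2), (w3,w5), (w3,w6), (w4,w1), (w4,w2), (w4,w3), (w4,w5), (w4,w6), (w5,w1), … and 7 more.
Total: 19.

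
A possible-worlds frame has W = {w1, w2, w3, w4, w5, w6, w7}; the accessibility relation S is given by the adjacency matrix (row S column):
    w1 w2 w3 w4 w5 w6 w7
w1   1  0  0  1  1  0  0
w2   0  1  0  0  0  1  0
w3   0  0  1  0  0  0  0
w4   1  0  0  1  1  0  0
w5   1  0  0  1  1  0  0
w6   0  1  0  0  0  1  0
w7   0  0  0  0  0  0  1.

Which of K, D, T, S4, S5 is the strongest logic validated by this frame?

Serial (axiom D): yes — every world has a successor (e.g. w1 S w1).
Reflexive (axiom T): yes — every world is S-related to itself.
Transitive (axiom 4): yes — every two-step S-path is closed by a direct edge.
Euclidean (axiom 5): yes — any two successors of a common world are S-related.
So F validates K, D, T, S4, S5. The strongest is S5.

S5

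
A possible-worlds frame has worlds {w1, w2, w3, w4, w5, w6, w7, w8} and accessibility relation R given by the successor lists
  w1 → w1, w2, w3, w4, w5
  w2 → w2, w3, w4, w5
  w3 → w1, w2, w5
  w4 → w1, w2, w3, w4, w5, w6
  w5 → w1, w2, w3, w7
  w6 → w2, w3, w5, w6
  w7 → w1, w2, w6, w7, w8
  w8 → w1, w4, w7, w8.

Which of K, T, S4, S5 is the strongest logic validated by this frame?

Reflexive (axiom T): no — w3 is not related to itself.
Transitive (axiom 4): no — w1 R w4 and w4 R w6, but not w1 R w6.
Euclidean (axiom 5): no — w1 R w3 and w1 R w4, but not w3 R w4.
So F validates K; T would additionally require R to be reflexive. The strongest is K.

K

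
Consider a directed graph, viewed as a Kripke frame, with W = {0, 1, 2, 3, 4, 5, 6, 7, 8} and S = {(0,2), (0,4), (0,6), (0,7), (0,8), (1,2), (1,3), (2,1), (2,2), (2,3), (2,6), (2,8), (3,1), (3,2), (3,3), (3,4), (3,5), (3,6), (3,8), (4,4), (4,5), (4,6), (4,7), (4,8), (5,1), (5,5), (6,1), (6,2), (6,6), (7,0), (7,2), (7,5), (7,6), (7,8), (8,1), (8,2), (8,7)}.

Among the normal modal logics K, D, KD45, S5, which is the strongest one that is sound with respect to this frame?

Serial (axiom D): yes — every world has a successor (e.g. 0 S 2).
Euclidean (axiom 5): no — 0 S 2 and 0 S 4, but not 2 S 4.
Transitive (axiom 4): no — 0 S 2 and 2 S 1, but not 0 S 1.
Reflexive (axiom T): no — 0 is not related to itself.
So F validates K, D; KD45 would additionally require S to be Euclidean and transitive. The strongest is D.

D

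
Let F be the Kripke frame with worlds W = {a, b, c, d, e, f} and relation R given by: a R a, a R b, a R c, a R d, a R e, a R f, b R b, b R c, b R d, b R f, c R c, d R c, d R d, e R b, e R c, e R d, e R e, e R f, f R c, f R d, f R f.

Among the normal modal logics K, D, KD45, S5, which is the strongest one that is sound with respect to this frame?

Serial (axiom D): yes — every world has a successor (e.g. a R a).
Euclidean (axiom 5): no — a R b and a R e, but not b R e.
Transitive (axiom 4): yes — every two-step R-path is closed by a direct edge.
Reflexive (axiom T): yes — every world is R-related to itself.
So F validates K, D; KD45 would additionally require R to be Euclidean. The strongest is D.

D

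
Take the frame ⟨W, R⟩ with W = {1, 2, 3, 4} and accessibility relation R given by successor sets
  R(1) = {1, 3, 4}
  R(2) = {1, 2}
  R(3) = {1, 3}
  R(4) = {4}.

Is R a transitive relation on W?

No

Transitive: no — 2 R 1 and 1 R 3, but not 2 R 3.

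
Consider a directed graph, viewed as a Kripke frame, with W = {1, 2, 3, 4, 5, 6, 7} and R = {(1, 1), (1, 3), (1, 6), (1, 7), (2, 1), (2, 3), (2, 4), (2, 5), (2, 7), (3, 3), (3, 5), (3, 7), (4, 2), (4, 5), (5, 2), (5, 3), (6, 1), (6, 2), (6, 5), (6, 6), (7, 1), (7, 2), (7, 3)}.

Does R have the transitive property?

No

Transitive: no — 1 R 3 and 3 R 5, but not 1 R 5.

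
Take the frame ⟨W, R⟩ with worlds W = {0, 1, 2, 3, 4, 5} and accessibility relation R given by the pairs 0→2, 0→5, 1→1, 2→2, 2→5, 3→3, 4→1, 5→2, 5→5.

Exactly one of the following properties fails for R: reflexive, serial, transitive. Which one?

Reflexive: no — 0 is not related to itself.
Serial: yes — every world has a successor (e.g. 0 R 2).
Transitive: yes — every two-step R-path is closed by a direct edge.
Only reflexive fails.

reflexive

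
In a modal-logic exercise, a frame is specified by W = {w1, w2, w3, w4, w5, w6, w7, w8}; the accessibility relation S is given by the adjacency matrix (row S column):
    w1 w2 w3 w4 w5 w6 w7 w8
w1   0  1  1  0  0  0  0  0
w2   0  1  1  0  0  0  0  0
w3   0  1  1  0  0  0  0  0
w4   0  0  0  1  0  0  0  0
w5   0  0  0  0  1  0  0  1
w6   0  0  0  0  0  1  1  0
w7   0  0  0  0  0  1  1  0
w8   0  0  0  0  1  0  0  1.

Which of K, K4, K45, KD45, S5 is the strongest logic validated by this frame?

KD45

Transitive (axiom 4): yes — every two-step S-path is closed by a direct edge.
Euclidean (axiom 5): yes — any two successors of a common world are S-related.
Serial (axiom D): yes — every world has a successor (e.g. w1 S w2).
Reflexive (axiom T): no — w1 is not related to itself.
So F validates K, K4, K45, KD45; S5 would additionally require S to be reflexive. The strongest is KD45.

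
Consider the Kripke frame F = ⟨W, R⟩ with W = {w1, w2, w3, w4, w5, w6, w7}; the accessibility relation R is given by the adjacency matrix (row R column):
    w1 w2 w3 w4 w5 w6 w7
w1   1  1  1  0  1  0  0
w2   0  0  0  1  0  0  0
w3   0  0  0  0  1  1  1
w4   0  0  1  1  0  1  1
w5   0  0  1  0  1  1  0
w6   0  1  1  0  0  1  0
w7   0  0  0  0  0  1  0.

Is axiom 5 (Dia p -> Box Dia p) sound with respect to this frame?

By correspondence theory, 5 is valid on a frame iff R is Euclidean.
Euclidean: no — w1 R w2 and w1 R w3, but not w2 R w3.

No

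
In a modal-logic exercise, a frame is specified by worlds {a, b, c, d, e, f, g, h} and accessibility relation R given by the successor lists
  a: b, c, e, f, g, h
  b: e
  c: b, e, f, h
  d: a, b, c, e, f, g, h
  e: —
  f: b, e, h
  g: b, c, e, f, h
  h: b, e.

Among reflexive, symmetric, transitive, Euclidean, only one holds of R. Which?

transitive

Reflexive: no — a is not related to itself.
Symmetric: no — a R b but not b R a.
Transitive: yes — every two-step R-path is closed by a direct edge.
Euclidean: no — a R b and a R c, but not b R c.
Only transitive holds.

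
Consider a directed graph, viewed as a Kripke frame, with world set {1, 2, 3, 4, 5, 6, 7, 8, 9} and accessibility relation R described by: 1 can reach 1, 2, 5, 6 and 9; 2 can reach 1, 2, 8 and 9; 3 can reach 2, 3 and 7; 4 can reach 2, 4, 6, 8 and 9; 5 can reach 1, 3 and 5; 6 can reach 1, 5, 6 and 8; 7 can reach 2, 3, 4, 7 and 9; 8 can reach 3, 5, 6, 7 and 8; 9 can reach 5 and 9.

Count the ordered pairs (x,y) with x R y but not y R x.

Enumerating: (1,9), (2,8), (2,9), (3,2), (4,2), (4,6), (4,8), (4,9), (5,3), (6,5), (7,2), (7,4), (7,9), (8,3), (8,5), (8,7), (9,5).

17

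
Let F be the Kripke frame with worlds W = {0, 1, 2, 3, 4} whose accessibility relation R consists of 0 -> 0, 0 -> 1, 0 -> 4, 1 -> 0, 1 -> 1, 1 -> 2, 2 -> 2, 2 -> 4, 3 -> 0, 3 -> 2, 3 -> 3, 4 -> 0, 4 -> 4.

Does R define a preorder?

No

Reflexive: yes — every world is R-related to itself.
Transitive: no — 0 R 1 and 1 R 2, but not 0 R 2.
So R is not a preorder.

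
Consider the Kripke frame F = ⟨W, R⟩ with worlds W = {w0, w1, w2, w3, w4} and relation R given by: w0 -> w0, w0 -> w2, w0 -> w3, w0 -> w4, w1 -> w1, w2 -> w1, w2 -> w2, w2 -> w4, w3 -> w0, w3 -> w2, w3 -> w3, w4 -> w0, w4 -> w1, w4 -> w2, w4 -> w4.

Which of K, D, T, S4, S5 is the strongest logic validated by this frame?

Serial (axiom D): yes — every world has a successor (e.g. w0 R w0).
Reflexive (axiom T): yes — every world is R-related to itself.
Transitive (axiom 4): no — w0 R w2 and w2 R w1, but not w0 R w1.
Euclidean (axiom 5): no — w0 R w2 and w0 R w3, but not w2 R w3.
So F validates K, D, T; S4 would additionally require R to be transitive. The strongest is T.

T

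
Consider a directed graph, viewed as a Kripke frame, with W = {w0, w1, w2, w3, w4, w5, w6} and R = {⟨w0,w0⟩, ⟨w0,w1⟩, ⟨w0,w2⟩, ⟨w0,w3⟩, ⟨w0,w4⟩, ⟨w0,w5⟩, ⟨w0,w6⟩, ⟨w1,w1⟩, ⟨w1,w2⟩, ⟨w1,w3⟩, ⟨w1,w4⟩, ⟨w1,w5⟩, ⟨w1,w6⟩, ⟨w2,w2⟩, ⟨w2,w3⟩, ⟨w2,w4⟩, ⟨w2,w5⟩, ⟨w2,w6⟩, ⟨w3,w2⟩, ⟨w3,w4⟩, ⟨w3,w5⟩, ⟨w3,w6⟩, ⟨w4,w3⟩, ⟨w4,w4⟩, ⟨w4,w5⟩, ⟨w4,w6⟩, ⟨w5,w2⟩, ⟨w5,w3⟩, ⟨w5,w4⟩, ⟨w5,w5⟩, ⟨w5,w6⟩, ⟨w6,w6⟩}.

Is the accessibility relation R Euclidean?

No

Euclidean: no — w0 R w2 and w0 R w1, but not w2 R w1.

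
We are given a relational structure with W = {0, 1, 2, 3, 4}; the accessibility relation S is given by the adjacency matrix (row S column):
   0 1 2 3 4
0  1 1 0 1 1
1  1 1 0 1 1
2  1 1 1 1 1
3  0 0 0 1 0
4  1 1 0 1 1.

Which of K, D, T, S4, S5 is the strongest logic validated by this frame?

S4

Serial (axiom D): yes — every world has a successor (e.g. 0 S 0).
Reflexive (axiom T): yes — every world is S-related to itself.
Transitive (axiom 4): yes — every two-step S-path is closed by a direct edge.
Euclidean (axiom 5): no — 0 S 3 and 0 S 1, but not 3 S 1.
So F validates K, D, T, S4; S5 would additionally require S to be Euclidean. The strongest is S4.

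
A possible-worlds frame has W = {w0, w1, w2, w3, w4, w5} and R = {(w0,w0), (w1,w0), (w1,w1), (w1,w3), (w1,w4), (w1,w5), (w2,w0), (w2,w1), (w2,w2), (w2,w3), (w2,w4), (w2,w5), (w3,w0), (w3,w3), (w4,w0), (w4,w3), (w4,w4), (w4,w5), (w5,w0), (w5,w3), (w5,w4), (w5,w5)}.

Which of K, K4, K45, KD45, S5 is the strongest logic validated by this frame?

K4

Transitive (axiom 4): yes — every two-step R-path is closed by a direct edge.
Euclidean (axiom 5): no — w1 R w0 and w1 R w3, but not w0 R w3.
Serial (axiom D): yes — every world has a successor (e.g. w0 R w0).
Reflexive (axiom T): yes — every world is R-related to itself.
So F validates K, K4; K45 would additionally require R to be Euclidean. The strongest is K4.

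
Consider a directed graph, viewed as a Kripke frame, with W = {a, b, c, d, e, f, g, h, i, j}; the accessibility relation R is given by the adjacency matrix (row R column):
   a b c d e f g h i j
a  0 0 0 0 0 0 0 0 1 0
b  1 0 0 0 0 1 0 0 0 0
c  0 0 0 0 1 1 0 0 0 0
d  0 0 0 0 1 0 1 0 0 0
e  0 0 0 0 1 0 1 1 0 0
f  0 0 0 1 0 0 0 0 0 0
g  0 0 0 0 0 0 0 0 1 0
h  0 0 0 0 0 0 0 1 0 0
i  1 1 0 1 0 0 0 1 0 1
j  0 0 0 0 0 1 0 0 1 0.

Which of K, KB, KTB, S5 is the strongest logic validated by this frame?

Symmetric (axiom B): no — b R a but not a R b.
Reflexive (axiom T): no — a is not related to itself.
Euclidean (axiom 5): no — b R a and b R f, but not a R f.
So F validates K; KB would additionally require R to be symmetric. The strongest is K.

K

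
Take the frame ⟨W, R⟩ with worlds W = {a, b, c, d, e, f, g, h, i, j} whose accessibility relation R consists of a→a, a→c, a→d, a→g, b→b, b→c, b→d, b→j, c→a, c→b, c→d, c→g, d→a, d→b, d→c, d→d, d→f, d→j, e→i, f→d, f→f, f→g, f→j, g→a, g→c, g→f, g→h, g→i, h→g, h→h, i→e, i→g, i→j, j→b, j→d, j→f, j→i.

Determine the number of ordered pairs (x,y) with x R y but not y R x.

R is symmetric; there are no such tuples.

0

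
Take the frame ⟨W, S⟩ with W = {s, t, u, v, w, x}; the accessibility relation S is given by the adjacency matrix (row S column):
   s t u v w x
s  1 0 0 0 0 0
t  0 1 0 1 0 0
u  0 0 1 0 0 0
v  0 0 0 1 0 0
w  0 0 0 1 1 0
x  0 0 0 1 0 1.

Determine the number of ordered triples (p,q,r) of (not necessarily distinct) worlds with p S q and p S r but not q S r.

Enumerating: (t,v,t), (w,v,w), (x,v,x).

3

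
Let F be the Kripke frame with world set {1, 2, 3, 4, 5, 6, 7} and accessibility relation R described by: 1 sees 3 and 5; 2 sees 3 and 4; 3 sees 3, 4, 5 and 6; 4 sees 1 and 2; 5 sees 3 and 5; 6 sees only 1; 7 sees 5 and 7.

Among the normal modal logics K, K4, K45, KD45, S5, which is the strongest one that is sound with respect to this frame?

Transitive (axiom 4): no — 1 R 3 and 3 R 4, but not 1 R 4.
Euclidean (axiom 5): no — 2 R 4 and 2 R 3, but not 4 R 3.
Serial (axiom D): yes — every world has a successor (e.g. 1 R 3).
Reflexive (axiom T): no — 1 is not related to itself.
So F validates K; K4 would additionally require R to be transitive. The strongest is K.

K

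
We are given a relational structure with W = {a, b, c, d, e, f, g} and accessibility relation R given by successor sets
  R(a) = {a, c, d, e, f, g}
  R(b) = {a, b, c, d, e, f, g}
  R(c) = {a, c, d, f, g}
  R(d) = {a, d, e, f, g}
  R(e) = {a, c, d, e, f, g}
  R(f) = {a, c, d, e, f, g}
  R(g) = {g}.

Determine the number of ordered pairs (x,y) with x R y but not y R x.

13

Enumerating: (a,g), (b,a), (b,c), (b,d), (b,e), (b,f), (b,g), (c,d), (c,g), (d,g), (e,c), (e,g), (f,g).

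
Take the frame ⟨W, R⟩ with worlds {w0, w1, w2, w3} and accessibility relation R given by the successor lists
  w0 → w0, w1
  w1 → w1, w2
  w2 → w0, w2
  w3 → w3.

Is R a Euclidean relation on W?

Euclidean: no — w0 R w1 and w0 R w0, but not w1 R w0.

No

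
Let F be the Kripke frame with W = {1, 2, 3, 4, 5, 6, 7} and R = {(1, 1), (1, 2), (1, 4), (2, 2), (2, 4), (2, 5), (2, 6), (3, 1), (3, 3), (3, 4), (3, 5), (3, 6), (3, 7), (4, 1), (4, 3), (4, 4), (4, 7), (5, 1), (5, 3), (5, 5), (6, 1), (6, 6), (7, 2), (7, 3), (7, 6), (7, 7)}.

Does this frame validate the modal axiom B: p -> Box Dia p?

Axiom B corresponds to the accessibility relation being symmetric.
Symmetric: no — 1 R 2 but not 2 R 1.

No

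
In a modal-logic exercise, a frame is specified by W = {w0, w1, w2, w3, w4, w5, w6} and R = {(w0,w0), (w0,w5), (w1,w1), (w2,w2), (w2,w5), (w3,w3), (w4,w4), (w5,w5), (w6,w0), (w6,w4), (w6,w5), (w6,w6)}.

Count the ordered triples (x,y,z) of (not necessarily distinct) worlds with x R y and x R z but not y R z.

10

Enumerating: (w0,w5,w0), (w2,w5,w2), (w6,w0,w4), (w6,w0,w6), (w6,w4,w0), (w6,w4,w5), (w6,w4,w6), (w6,w5,w0), (w6,w5,w4), (w6,w5,w6).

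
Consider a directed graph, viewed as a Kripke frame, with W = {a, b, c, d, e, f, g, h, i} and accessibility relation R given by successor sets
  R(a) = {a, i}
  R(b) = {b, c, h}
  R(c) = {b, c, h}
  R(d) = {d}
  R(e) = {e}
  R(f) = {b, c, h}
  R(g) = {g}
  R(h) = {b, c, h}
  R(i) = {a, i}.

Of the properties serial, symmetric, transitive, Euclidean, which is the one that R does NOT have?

symmetric

Serial: yes — every world has a successor (e.g. a R a).
Symmetric: no — f R b but not b R f.
Transitive: yes — every two-step R-path is closed by a direct edge.
Euclidean: yes — any two successors of a common world are R-related.
Only symmetric fails.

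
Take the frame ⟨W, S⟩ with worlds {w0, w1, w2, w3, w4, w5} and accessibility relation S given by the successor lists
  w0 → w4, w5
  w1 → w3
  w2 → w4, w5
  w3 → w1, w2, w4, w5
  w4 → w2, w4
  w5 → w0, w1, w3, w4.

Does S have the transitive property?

Transitive: no — w0 S w4 and w4 S w2, but not w0 S w2.

No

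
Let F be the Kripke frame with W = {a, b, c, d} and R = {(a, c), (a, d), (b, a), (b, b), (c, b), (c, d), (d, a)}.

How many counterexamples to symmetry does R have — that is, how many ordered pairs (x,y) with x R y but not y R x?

4

Enumerating: (a,c), (b,a), (c,b), (c,d).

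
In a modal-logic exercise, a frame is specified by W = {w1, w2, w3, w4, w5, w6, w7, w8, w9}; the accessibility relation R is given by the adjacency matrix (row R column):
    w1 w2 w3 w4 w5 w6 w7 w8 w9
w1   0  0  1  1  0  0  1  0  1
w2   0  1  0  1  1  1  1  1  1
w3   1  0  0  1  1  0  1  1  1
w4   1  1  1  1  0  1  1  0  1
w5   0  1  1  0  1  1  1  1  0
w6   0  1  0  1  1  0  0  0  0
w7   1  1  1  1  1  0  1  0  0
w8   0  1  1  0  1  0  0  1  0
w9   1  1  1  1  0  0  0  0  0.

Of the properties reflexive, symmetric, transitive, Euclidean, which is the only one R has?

Reflexive: no — w1 is not related to itself.
Symmetric: yes — every pair in R has its reverse in R.
Transitive: no — w1 R w3 and w3 R w5, but not w1 R w5.
Euclidean: no — w1 R w7 and w1 R w9, but not w7 R w9.
Only symmetric holds.

symmetric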